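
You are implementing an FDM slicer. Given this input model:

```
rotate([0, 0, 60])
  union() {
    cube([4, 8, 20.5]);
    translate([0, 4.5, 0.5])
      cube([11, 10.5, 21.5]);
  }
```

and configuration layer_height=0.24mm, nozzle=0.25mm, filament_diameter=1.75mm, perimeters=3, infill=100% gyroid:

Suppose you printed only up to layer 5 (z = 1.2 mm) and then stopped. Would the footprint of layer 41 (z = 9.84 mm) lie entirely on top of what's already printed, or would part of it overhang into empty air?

entirely on top

Compare the two slices. At z = 1.2: the 4×8 cube contributes its full rectangle (area 32.00 mm²); the cube at (0, 4.5) (footprint 11×10.5) is included at this height (area 115.50 mm²); Taking the union: the regions partially overlap — summed areas 147.50 mm² minus the doubly-counted overlap 14.00 mm² gives 133.50 mm² — area = 133.50 mm²; (rotated 60° about Z; rotation is an isometry so areas/perimeters/island counts are preserved). At z = 9.84: the cube is present — its section is the full 4×8 rectangle (area 32.00 mm²); the cube at (0, 4.5) is present — its section is the full 11×10.5 rectangle (area 115.50 mm²); Taking the union: the regions partially overlap — summed areas 147.50 mm² minus the doubly-counted overlap 14.00 mm² gives 133.50 mm² — area = 133.50 mm²; (whole slice rotated 60° about Z — lengths, areas and connectivity unchanged). Checking containment: the cross-section at z = 9.84 is a subset of the cross-section at z = 1.2.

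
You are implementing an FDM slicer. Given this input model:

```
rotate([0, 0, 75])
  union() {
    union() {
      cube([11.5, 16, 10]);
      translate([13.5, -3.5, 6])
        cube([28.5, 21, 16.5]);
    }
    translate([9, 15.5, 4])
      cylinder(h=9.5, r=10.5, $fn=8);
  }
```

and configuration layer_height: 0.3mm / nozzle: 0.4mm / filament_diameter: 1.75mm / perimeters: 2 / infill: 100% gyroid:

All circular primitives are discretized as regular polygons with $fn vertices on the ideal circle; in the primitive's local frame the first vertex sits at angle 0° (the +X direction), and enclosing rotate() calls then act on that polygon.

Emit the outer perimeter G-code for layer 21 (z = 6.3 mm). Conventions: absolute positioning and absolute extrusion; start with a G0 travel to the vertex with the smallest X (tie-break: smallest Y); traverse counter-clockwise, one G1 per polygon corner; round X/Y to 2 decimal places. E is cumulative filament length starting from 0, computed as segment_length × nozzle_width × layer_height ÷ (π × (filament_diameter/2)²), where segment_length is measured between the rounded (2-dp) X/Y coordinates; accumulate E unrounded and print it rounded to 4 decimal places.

At z = 6.3 mm: the cube (footprint 11.5×16) is included at this height; the cube at (13.5, -3.5) is present — its section is the full 28.5×21 rectangle; Merging all regions: the 2 present regions are separate (no shared area or edge), so areas and boundary lengths simply add and each stays a separate island — 2 connected regions; the r=10.5 cylinder at (9, 15.5) contributes a regular 8-gon of circumradius 10.5; Merging all regions: the regions partially overlap (shared area 152.02 mm²), so overlapping operands fuse into one piece — 1 connected region; (rotated 75° about Z; rotation is an isometry so areas/perimeters/island counts are preserved). The outline is a single polygon with 13 vertices. Extrusion per mm of travel: 0.4 × 0.3 / (π × 0.875²) = 0.049890. Accumulating E over each segment gives final E = 7.4179.

G0 X-22.78 Y15.42 Z6.30
G1 X-21.74 Y7.46 E0.4005
G1 X-15.36 Y2.56 E0.8018
G1 X-11.47 Y3.07 E0.9976
G1 X0.00 Y0.00 E1.5900
G1 X2.98 Y11.11 E2.1638
G1 X-2.85 Y12.67 E2.4649
G1 X-3.14 Y14.82 E2.5732
G1 X6.87 Y12.13 E3.0903
G1 X14.25 Y39.66 E4.5123
G1 X-6.03 Y45.10 E5.5598
G1 X-12.07 Y22.56 E6.7240
G1 X-17.89 Y21.80 E7.0168
G1 X-22.78 Y15.42 E7.4179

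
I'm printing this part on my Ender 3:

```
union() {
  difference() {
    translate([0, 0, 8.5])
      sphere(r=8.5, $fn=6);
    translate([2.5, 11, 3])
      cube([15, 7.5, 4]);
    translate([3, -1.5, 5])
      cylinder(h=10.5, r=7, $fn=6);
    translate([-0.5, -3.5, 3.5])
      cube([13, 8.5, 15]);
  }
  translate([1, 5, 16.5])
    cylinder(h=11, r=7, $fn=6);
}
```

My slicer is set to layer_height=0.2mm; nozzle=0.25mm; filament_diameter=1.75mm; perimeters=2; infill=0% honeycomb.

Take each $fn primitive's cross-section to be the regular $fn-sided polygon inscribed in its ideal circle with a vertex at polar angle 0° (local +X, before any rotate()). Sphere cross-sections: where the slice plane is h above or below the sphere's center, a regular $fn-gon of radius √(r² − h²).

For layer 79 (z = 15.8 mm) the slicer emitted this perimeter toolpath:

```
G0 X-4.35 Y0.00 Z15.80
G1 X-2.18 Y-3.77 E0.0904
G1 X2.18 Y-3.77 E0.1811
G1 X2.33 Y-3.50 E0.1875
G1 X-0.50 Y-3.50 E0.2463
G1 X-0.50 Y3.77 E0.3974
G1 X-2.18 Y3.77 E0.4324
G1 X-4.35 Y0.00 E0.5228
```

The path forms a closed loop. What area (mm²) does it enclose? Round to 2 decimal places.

21.59 mm²

Apply the shoelace formula to the sequence of (X, Y) vertices; enclosed area = 21.59 mm².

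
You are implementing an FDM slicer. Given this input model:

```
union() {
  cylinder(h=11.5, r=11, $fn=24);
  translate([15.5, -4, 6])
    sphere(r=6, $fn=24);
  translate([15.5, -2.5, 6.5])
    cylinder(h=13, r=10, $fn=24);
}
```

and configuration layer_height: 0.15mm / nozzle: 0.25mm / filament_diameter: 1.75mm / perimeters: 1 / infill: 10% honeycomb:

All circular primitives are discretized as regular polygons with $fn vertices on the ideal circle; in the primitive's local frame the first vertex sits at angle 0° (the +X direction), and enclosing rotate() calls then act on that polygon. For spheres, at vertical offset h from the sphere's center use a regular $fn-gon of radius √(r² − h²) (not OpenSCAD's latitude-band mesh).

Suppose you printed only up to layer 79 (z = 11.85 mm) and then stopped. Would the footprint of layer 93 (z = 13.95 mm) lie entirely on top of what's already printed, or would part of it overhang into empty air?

entirely on top

Compare the two slices. At z = 11.85: the cylinder does not reach this height (z outside [0, 11.5]); the r=6 sphere at (15.5, -4) slices to a regular 24-gon of circumradius 1.333 (√(r²−h²) with h=5.85 from center) (area = (24/2)·1.333²·sin(360°/24) = 5.52 mm²); the r=10 cylinder at (15.5, -2.5) gives a regular 24-gon of circumradius 10 (constant along its height) (area = (24/2)·10.000²·sin(360°/24) = 310.58 mm²); Combining (union): the r=6 sphere at (15.5, -4) lies entirely inside the r=10 cylinder at (15.5, -2.5), so the union is just the r=10 cylinder at (15.5, -2.5) — area = 310.58 mm². At z = 13.95: the cylinder does not reach this height (z outside [0, 11.5]); the sphere at (15.5, -4) does not reach this height (|z−center|=7.950 > r=6); the cylinder at (15.5, -2.5): section is a regular 24-gon, circumradius r=10 (area = (24/2)·10.000²·sin(360°/24) = 310.58 mm²); Combining (union): only the r=10 cylinder at (15.5, -2.5) is present, so the union is just that shape — area = 310.58 mm². Checking containment: the cross-section at z = 13.95 is a subset of the cross-section at z = 11.85.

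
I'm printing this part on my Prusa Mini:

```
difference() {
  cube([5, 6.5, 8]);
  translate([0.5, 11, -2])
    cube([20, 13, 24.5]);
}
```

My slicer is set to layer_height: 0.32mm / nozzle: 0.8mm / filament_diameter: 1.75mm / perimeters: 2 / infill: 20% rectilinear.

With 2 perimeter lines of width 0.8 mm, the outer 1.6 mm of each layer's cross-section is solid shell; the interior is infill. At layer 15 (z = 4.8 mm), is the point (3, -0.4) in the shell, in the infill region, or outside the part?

At z = 4.8 mm: the cube (footprint 5×6.5) is included at this height; the cube at (0.5, 11) (footprint 20×13) is included at this height; After the difference (first − rest): starting from the 5×6.5 cube, the 20×13 cube at (0.5, 11) misses the remaining region (no effect) — 1 connected region. Overall, the cross-section is a single solid region. The nearest boundary edge runs (5.00, 0.00)→(0.00, 0.00); distance from the point to it = 0.40 mm. The point is not inside any of the regions above, so it lies outside the cross-section (0.40 mm from the nearest boundary).

outside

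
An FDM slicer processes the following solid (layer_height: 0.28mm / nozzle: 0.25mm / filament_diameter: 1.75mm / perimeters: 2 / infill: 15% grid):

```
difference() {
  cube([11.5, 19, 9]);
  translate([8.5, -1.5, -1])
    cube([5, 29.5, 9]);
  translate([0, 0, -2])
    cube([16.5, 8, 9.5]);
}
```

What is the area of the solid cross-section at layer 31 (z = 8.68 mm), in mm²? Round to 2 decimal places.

218.50 mm²

At z = 8.68 mm: the cube (footprint 11.5×19) is included at this height (area 218.50 mm²); the cube at (8.5, -1.5) is absent (z outside [-1, 8]); the cube is absent (z outside [-2, 7.5]); After the difference (first − rest): none of the subtracted shapes is present at this height, so the 11.5×19 cube is unchanged — area = 218.50 mm². Overall, the cross-section is a single solid region. Net area = 218.50 mm².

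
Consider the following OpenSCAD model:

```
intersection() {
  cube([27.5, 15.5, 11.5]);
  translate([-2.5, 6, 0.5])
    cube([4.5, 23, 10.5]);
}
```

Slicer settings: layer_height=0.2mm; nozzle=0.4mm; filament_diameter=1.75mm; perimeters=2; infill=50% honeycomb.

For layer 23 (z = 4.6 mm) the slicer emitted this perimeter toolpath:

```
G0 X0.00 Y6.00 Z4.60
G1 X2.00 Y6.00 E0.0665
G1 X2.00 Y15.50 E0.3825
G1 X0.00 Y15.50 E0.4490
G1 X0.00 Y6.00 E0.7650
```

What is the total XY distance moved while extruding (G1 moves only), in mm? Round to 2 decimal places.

Sum the Euclidean lengths of each G1 segment: total = 23.00 mm.

23.00 mm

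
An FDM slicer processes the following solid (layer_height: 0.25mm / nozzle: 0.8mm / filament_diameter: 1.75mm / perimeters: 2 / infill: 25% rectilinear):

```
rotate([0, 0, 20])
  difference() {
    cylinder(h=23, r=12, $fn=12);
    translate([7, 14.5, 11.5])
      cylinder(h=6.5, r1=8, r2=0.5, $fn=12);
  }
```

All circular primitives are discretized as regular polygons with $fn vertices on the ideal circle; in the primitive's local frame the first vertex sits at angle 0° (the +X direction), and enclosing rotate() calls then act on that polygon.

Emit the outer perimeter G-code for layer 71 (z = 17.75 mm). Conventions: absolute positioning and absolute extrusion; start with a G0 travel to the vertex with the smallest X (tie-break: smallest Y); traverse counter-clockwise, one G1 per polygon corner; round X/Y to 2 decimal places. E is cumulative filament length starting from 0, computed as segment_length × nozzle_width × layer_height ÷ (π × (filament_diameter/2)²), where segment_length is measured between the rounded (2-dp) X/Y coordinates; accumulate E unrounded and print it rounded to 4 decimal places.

G0 X-11.82 Y2.08 Z17.75
G1 X-11.28 Y-4.10 E0.5158
G1 X-7.71 Y-9.19 E1.0328
G1 X-2.08 Y-11.82 E1.5495
G1 X4.10 Y-11.28 E2.0653
G1 X9.19 Y-7.71 E2.5823
G1 X11.82 Y-2.08 E3.0990
G1 X11.28 Y4.10 E3.6148
G1 X7.71 Y9.19 E4.1317
G1 X2.08 Y11.82 E4.6484
G1 X-4.10 Y11.28 E5.1643
G1 X-9.19 Y7.71 E5.6812
G1 X-11.82 Y2.08 E6.1979

At z = 17.75 mm: the r=12 cylinder contributes a regular 12-gon of circumradius 12; the cone at (7, 14.5) (r1=8→r2=0.5) has section circumradius 0.788 here — a regular 12-gon; Subtracting the remaining from the first: starting from the r=12 cylinder, the cone at (7, 14.5) misses the remaining region (no effect) — 1 connected region; (rotated 20° about Z; rotation is an isometry so areas/perimeters/island counts are preserved). The outline is a single polygon with 12 vertices. Extrusion per mm of travel: 0.8 × 0.25 / (π × 0.875²) = 0.083150. Accumulating E over each segment gives final E = 6.1979.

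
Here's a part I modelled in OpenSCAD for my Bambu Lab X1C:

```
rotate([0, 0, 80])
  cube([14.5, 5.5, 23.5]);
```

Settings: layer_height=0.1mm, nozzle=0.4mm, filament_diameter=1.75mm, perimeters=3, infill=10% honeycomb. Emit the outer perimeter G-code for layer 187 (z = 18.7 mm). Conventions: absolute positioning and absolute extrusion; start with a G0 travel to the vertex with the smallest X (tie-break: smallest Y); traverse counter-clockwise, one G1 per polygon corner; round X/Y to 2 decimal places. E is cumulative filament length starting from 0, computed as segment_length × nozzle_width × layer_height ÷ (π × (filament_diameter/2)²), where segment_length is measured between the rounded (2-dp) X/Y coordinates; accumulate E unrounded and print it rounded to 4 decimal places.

G0 X-5.42 Y0.96 Z18.70
G1 X0.00 Y0.00 E0.0915
G1 X2.52 Y14.28 E0.3327
G1 X-2.90 Y15.23 E0.4242
G1 X-5.42 Y0.96 E0.6652

At z = 18.7 mm: the cube (footprint 14.5×5.5) is included at this height; (whole slice rotated 80° about Z — lengths, areas and connectivity unchanged). The outline is a single polygon with 4 vertices. Extrusion per mm of travel: 0.4 × 0.1 / (π × 0.875²) = 0.016630. Accumulating E over each segment gives final E = 0.6652.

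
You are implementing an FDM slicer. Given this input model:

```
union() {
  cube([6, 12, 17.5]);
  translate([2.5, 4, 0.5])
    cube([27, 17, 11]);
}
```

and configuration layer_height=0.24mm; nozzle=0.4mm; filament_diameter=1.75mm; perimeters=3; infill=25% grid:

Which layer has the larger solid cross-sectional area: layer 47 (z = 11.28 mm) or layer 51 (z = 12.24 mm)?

layer 47 (z = 11.28 mm)

Layer 47 (z = 11.28): the cube is present — its section is the full 6×12 rectangle (area 72.00 mm²); the cube at (2.5, 4) (footprint 27×17) is included at this height (area 459.00 mm²); Taking the union: the regions partially overlap — summed areas 531.00 mm² minus the doubly-counted overlap 28.00 mm² gives 503.00 mm² — area = 503.00 mm². So its area = 503.00 mm². Layer 51 (z = 12.24): the 6×12 cube contributes its full rectangle (area 72.00 mm²); the cube at (2.5, 4) does not reach this height (z outside [0.5, 11.5]); Merging all regions: only the 6×12 cube is present, so the union is just that shape — area = 72.00 mm². So its area = 72.00 mm². Layer 47 is larger (503.00 vs 72.00 mm²).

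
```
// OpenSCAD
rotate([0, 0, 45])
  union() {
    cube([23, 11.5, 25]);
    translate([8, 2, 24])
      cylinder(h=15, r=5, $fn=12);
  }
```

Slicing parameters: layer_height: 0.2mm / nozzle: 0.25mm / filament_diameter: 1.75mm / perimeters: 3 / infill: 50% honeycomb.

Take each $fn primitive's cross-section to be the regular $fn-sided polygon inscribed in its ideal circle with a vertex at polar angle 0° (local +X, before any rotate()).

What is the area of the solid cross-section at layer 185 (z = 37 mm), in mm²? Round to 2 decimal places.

At z = 37 mm: the cube is absent (z outside [0, 25]); the r=5 cylinder at (8, 2) contributes a regular 12-gon of circumradius 5 (area = (12/2)·5.000²·sin(360°/12) = 75.00 mm²); Taking the union: only the r=5 cylinder at (8, 2) is present, so the union is just that shape — area = 75.00 mm²; (rotated 45° about Z; rotation is an isometry so areas/perimeters/island counts are preserved). Overall, the cross-section is a single solid region. Net area = 75.00 mm².

75.00 mm²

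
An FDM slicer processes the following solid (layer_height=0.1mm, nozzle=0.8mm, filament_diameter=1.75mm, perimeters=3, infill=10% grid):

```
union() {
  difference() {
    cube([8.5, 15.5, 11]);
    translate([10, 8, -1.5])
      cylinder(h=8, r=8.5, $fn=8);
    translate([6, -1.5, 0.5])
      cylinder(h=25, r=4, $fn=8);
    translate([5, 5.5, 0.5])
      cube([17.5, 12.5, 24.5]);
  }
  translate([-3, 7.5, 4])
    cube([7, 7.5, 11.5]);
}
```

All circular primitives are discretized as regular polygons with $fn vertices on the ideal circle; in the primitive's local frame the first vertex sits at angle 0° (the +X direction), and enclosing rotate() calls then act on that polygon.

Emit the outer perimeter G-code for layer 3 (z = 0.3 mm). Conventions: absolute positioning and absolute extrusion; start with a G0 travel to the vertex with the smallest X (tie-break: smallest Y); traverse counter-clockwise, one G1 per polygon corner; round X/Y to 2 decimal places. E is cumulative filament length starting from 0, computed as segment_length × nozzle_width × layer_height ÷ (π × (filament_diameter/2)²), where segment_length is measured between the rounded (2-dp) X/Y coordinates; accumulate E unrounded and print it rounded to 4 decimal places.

G0 X0.00 Y0.00 Z0.30
G1 X8.50 Y0.00 E0.2827
G1 X8.50 Y0.12 E0.2867
G1 X3.99 Y1.99 E0.4491
G1 X1.50 Y8.00 E0.6655
G1 X3.99 Y14.01 E0.8818
G1 X7.59 Y15.50 E1.0114
G1 X0.00 Y15.50 E1.2639
G1 X0.00 Y0.00 E1.7794

At z = 0.3 mm: the cube (footprint 8.5×15.5) is included at this height; the r=8.5 cylinder at (10, 8) contributes a regular 8-gon of circumradius 8.5; the cylinder at (6, -1.5) does not reach this height (z outside [0.5, 25.5]); the cube at (5, 5.5) is absent (z outside [0.5, 25]); After the difference (first − rest): starting from the 8.5×15.5 cube, the r=8.5 cylinder at (10, 8) partially overlaps it — only the 77.44 mm² overlap (of its 204.35 mm²) is removed, clipping the outline — 1 connected region; the cube at (-3, 7.5) does not reach this height (z outside [4, 15.5]); Combining (union): only that combined region is present, so the union is just that shape — 1 connected region. The outline is a single polygon with 8 vertices. Extrusion per mm of travel: 0.8 × 0.1 / (π × 0.875²) = 0.033260. Accumulating E over each segment gives final E = 1.7794.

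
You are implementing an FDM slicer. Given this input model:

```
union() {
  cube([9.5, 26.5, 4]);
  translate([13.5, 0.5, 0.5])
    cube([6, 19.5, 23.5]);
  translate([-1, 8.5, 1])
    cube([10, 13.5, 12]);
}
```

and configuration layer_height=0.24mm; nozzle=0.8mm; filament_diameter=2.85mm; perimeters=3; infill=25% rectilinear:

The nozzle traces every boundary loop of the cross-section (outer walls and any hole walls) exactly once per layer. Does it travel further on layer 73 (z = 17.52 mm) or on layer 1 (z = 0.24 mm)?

Layer 73 (z = 17.52): the cube does not reach this height (z outside [0, 4]); the cube at (13.5, 0.5) is present — its section is the full 6×19.5 rectangle (perimeter 51.00 mm); the cube at (-1, 8.5) is not intersected at this z (z outside [1, 13]); Merging all regions: only the 6×19.5 cube at (13.5, 0.5) is present, so the union is just that shape — boundary = 51.00 mm. So its perimeter = 51.00 mm. Layer 1 (z = 0.24): the cube is present — its section is the full 9.5×26.5 rectangle (perimeter 72.00 mm); the cube at (13.5, 0.5) is not intersected at this z (z outside [0.5, 24]); the cube at (-1, 8.5) is absent (z outside [1, 13]); Combining (union): only the 9.5×26.5 cube is present, so the union is just that shape — boundary = 72.00 mm. So its perimeter = 72.00 mm. Layer 1 is larger (72.00 vs 51.00 mm).

layer 1 (z = 0.24 mm)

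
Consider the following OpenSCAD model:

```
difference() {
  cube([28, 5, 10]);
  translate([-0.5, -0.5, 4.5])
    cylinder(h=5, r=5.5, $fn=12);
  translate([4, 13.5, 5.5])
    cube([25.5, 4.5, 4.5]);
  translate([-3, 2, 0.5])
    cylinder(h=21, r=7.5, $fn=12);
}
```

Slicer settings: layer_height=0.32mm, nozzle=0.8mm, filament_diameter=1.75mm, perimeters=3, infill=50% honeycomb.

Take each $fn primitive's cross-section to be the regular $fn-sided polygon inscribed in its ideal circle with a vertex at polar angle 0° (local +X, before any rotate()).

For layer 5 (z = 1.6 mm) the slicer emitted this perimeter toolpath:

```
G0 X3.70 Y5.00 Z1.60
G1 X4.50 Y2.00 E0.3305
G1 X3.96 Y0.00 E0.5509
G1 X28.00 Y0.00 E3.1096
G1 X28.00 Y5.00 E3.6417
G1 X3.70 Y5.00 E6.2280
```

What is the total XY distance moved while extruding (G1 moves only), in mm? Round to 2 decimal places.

Sum the Euclidean lengths of each G1 segment: total = 58.52 mm.

58.52 mm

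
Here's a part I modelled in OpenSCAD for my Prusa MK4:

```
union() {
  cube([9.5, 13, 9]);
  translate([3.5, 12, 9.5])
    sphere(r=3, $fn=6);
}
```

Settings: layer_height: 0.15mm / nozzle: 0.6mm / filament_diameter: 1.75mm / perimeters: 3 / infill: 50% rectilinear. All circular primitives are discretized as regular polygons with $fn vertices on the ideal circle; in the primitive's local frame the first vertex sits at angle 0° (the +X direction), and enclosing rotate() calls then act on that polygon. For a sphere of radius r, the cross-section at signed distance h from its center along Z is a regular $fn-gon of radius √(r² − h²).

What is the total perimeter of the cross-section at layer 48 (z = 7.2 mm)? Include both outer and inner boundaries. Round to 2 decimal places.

At z = 7.2 mm: the cube is present — its section is the full 9.5×13 rectangle (perimeter 45.00 mm); the r=3 sphere at (3.5, 12) slices to a regular 6-gon of circumradius 1.926 (√(r²−h²) with h=2.3 from center) (perimeter = 2·6·1.926·sin(180°/6) = 11.56 mm); Taking the union: the regions partially overlap (shared area 8.09 mm²), so the edge portions inside another operand are dropped and the merged outline is re-measured after clipping — boundary = 45.77 mm. Overall, the cross-section is a single solid region. Total boundary length (outer) = 45.77 mm.

45.77 mm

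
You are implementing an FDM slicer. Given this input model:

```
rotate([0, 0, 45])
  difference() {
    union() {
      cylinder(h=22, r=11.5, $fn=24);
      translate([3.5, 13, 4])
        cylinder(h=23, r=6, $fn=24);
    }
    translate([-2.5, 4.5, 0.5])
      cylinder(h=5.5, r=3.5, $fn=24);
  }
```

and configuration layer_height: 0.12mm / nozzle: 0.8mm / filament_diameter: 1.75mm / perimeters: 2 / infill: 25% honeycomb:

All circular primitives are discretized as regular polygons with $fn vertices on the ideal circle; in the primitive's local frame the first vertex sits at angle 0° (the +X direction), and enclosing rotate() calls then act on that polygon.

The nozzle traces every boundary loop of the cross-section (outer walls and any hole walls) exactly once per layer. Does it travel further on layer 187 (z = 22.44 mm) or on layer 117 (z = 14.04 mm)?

layer 117 (z = 14.04 mm)

Layer 187 (z = 22.44): the cylinder is not intersected at this z (z outside [0, 22]); the r=6 cylinder at (3.5, 13) contributes a regular 24-gon of circumradius 6 (perimeter = 2·24·6.000·sin(180°/24) = 37.59 mm); Taking the union: only the r=6 cylinder at (3.5, 13) is present, so the union is just that shape — boundary = 37.59 mm; the cylinder at (-2.5, 4.5) is absent (z outside [0.5, 6]); After the difference (first − rest): none of the subtracted shapes is present at this height, so that combined region is unchanged — boundary = 37.59 mm; (whole slice rotated 45° about Z — lengths, areas and connectivity unchanged). So its perimeter = 37.59 mm. Layer 117 (z = 14.04): the r=11.5 cylinder contributes a regular 24-gon of circumradius 11.5 (perimeter = 2·24·11.500·sin(180°/24) = 72.05 mm); the r=6 cylinder at (3.5, 13) gives a regular 24-gon of circumradius 6 (constant along its height) (perimeter = 2·24·6.000·sin(180°/24) = 37.59 mm); Merging all regions: the regions partially overlap (shared area 27.56 mm²), so the edge portions inside another operand are dropped and the merged outline is re-measured after clipping — boundary = 87.17 mm; the cylinder at (-2.5, 4.5) is not intersected at this z (z outside [0.5, 6]); Taking the first minus the rest: none of the subtracted shapes is present at this height, so that combined region is unchanged — boundary = 87.17 mm; (whole slice rotated 45° about Z — lengths, areas and connectivity unchanged). So its perimeter = 87.17 mm. Layer 117 is larger (87.17 vs 37.59 mm).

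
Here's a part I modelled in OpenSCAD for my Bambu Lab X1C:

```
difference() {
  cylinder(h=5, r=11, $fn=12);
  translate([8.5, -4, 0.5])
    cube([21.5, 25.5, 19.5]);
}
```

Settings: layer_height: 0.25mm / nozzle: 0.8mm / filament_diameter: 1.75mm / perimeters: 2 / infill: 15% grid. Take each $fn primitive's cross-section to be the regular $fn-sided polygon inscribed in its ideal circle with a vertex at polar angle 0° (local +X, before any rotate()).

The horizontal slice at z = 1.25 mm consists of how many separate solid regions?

At z = 1.25 mm: the r=11 cylinder contributes a regular 12-gon of circumradius 11; the cube at (8.5, -4) is present — its section is the full 21.5×25.5 rectangle; Taking the first minus the rest: starting from the r=11 cylinder, the 21.5×25.5 cube at (8.5, -4) partially overlaps it — only the 18.08 mm² overlap (of its 548.25 mm²) is removed, clipping the outline — 1 connected region. The result has 1 disconnected region.

1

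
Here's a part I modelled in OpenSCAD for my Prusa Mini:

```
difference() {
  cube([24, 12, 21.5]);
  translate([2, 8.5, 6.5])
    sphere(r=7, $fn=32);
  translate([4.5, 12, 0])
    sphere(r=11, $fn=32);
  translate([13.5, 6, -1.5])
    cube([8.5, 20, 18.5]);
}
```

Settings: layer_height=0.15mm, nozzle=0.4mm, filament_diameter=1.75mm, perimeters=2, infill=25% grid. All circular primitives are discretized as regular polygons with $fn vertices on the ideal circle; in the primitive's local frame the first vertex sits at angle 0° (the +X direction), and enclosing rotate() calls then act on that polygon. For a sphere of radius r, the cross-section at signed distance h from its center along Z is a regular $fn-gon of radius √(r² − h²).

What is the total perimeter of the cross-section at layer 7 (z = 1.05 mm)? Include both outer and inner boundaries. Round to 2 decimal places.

69.87 mm

At z = 1.05 mm: the cube is present — its section is the full 24×12 rectangle (perimeter 72.00 mm); the r=7 sphere at (2, 8.5) contributes a regular 32-gon of circumradius √(7²−5.45²) = 4.393 (perimeter = 2·32·4.393·sin(180°/32) = 27.56 mm); the r=11 sphere at (4.5, 12) slices to a regular 32-gon of circumradius 10.950 (√(r²−h²) with h=1.05 from center) (perimeter = 2·32·10.950·sin(180°/32) = 68.69 mm); the cube at (13.5, 6) is present — its section is the full 8.5×20 rectangle (perimeter 57.00 mm); After the difference (first − rest): starting from the 24×12 cube, the r=7 sphere at (2, 8.5) partially overlaps it — only the 43.98 mm² overlap (of its 60.24 mm²) is removed, clipping the outline; the r=11 sphere at (4.5, 12) partially overlaps it — only the 97.27 mm² overlap (of its 374.25 mm²) is removed, clipping the outline; the 8.5×20 cube at (13.5, 6) partially overlaps it — only the 42.98 mm² overlap (of its 170.00 mm²) is removed, clipping the outline — boundary = 69.87 mm. Overall, the cross-section is a single solid region. Total boundary length (outer) = 69.87 mm.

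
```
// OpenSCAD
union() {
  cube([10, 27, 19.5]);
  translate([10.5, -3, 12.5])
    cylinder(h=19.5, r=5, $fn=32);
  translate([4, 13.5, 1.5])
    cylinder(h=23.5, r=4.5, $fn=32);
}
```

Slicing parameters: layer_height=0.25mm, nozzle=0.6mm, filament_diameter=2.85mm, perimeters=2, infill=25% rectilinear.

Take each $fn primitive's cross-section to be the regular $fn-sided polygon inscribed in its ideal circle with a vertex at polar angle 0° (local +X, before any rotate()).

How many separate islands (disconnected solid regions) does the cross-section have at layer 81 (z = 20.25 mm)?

2

At z = 20.25 mm: the cube is absent (z outside [0, 19.5]); the cylinder at (10.5, -3): section is a regular 32-gon, circumradius r=5; the r=4.5 cylinder at (4, 13.5) gives a regular 32-gon of circumradius 4.5 (constant along its height); Merging all regions: the 2 present regions are separate (no shared area or edge), so areas and boundary lengths simply add and each stays a separate island — 2 connected regions. Overall, the cross-section has 2 separate islands. Island count = 2.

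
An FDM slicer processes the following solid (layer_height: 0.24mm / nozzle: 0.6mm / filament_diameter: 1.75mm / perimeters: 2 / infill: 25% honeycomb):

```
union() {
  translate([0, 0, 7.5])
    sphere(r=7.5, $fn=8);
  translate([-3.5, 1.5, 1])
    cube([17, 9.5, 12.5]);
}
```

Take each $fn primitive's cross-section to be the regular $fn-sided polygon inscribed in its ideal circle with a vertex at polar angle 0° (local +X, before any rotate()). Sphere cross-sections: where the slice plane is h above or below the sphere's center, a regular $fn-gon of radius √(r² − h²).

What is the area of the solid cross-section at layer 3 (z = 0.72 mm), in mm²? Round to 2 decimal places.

29.08 mm²

At z = 0.72 mm: the sphere: section is a regular 8-gon, circumradius = √(r²−h²) = √(7.5²−6.78²) = 3.206 (area = (8/2)·3.206²·sin(360°/8) = 29.08 mm²); the cube at (-3.5, 1.5) is absent (z outside [1, 13.5]); Combining (union): only the r=7.5 sphere is present, so the union is just that shape — area = 29.08 mm². Overall, the cross-section is a single solid region. Net area = 29.08 mm².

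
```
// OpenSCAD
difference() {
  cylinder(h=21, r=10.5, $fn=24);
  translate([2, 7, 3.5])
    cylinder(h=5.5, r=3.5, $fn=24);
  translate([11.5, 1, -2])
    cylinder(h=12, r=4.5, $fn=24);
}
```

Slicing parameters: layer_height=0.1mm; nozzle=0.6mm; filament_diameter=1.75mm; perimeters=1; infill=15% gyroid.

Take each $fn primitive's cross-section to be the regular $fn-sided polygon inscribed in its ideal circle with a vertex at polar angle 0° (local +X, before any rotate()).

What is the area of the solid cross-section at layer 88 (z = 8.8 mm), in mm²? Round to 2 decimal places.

285.90 mm²

At z = 8.8 mm: the r=10.5 cylinder contributes a regular 24-gon of circumradius 10.5 (area = (24/2)·10.500²·sin(360°/24) = 342.42 mm²); the cylinder at (2, 7): section is a regular 24-gon, circumradius r=3.5 (area = (24/2)·3.500²·sin(360°/24) = 38.05 mm²); the r=4.5 cylinder at (11.5, 1) gives a regular 24-gon of circumradius 4.5 (constant along its height) (area = (24/2)·4.500²·sin(360°/24) = 62.89 mm²); Subtracting the remaining from the first: starting from the r=10.5 cylinder (342.42 mm²), the r=3.5 cylinder at (2, 7) partially overlaps it — only the 37.27 mm² overlap (of its 38.05 mm²) is removed, clipping the outline; the r=4.5 cylinder at (11.5, 1) partially overlaps it — only the 19.25 mm² overlap (of its 62.89 mm²) is removed, clipping the outline — area = 285.90 mm². Overall, the cross-section is a single solid region. Net area = 285.90 mm².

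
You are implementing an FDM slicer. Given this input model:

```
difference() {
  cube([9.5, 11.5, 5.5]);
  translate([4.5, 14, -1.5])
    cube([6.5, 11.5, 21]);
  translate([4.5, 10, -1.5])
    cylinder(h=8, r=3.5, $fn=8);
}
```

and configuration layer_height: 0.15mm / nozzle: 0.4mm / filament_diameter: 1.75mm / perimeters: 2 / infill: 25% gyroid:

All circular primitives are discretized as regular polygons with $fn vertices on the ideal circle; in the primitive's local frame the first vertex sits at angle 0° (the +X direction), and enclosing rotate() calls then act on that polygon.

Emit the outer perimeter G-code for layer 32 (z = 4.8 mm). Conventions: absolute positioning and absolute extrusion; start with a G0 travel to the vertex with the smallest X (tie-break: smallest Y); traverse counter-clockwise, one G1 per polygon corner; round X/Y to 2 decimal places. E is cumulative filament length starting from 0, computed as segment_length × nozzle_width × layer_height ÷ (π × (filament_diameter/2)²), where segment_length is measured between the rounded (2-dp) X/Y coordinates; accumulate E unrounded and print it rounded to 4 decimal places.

G0 X0.00 Y0.00 Z4.80
G1 X9.50 Y0.00 E0.2370
G1 X9.50 Y11.50 E0.5238
G1 X7.38 Y11.50 E0.5767
G1 X8.00 Y10.00 E0.6172
G1 X6.97 Y7.53 E0.6840
G1 X4.50 Y6.50 E0.7507
G1 X2.03 Y7.53 E0.8175
G1 X1.00 Y10.00 E0.8842
G1 X1.62 Y11.50 E0.9247
G1 X0.00 Y11.50 E0.9651
G1 X0.00 Y0.00 E1.2520

At z = 4.8 mm: the 9.5×11.5 cube contributes its full rectangle; the cube at (4.5, 14) is present — its section is the full 6.5×11.5 rectangle; the r=3.5 cylinder at (4.5, 10) contributes a regular 8-gon of circumradius 3.5; Taking the first minus the rest: starting from the 9.5×11.5 cube, the 6.5×11.5 cube at (4.5, 14) misses the remaining region (no effect); the r=3.5 cylinder at (4.5, 10) partially overlaps it — only the 26.89 mm² overlap (of its 34.65 mm²) is removed, clipping the outline — 1 connected region. The outline is a single polygon with 11 vertices. Extrusion per mm of travel: 0.4 × 0.15 / (π × 0.875²) = 0.024945. Accumulating E over each segment gives final E = 1.2520.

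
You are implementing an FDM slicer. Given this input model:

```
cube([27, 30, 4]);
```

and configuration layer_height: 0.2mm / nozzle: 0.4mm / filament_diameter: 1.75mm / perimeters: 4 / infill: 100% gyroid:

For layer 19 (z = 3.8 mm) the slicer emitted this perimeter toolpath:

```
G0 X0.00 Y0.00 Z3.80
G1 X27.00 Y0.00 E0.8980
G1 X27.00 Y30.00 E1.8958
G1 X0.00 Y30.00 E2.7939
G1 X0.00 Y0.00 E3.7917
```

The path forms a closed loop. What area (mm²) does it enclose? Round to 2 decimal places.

810.00 mm²

Apply the shoelace formula to the sequence of (X, Y) vertices; enclosed area = 810.00 mm².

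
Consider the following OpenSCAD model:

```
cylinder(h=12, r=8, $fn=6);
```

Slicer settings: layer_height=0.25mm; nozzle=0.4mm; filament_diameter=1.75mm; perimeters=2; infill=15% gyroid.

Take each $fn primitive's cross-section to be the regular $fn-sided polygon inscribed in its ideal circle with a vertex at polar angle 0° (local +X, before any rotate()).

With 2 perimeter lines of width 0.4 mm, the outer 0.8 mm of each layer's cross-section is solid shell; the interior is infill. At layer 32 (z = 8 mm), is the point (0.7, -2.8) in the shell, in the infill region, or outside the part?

infill

At z = 8 mm: the r=8 cylinder gives a regular 6-gon of circumradius 8 (constant along its height). Overall, the cross-section is a single solid region. The nearest boundary edge runs (-4.00, -6.93)→(4.00, -6.93); distance from the point to it = 4.13 mm. The point is inside the cross-section and 4.13 mm from the nearest boundary — more than the 0.8 mm shell width (2 × 0.4), so it's in the infill interior.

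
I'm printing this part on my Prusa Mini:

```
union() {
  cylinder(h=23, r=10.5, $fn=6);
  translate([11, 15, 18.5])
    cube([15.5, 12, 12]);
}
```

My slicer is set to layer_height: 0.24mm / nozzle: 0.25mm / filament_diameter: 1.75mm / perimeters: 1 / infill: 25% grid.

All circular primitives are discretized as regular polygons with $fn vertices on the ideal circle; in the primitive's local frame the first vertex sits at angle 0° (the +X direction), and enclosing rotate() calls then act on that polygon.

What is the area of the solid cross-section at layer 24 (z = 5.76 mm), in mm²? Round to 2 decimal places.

At z = 5.76 mm: the cylinder: section is a regular 6-gon, circumradius r=10.5 (area = (6/2)·10.500²·sin(360°/6) = 286.44 mm²); the cube at (11, 15) does not reach this height (z outside [18.5, 30.5]); Merging all regions: only the r=10.5 cylinder is present, so the union is just that shape — area = 286.44 mm². Overall, the cross-section is a single solid region. Net area = 286.44 mm².

286.44 mm²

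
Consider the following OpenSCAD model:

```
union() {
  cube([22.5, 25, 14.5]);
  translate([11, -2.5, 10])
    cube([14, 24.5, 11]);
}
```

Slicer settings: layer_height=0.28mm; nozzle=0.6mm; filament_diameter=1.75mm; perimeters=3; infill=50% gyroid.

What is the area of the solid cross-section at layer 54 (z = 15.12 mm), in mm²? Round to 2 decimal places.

343.00 mm²

At z = 15.12 mm: the cube is not intersected at this z (z outside [0, 14.5]); the cube at (11, -2.5) is present — its section is the full 14×24.5 rectangle (area 343.00 mm²); Merging all regions: only the 14×24.5 cube at (11, -2.5) is present, so the union is just that shape — area = 343.00 mm². Overall, the cross-section is a single solid region. Net area = 343.00 mm².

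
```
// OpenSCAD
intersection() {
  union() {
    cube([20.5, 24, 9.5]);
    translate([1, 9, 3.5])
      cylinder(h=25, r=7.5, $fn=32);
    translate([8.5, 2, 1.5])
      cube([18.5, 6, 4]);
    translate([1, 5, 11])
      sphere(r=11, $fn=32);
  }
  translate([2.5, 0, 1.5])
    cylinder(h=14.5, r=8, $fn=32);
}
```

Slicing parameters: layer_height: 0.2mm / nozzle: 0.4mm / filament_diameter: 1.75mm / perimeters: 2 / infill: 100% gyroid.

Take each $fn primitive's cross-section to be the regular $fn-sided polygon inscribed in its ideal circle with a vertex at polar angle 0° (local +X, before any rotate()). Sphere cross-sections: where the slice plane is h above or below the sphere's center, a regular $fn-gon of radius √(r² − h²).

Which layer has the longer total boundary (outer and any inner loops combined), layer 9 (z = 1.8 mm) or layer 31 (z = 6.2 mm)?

Layer 9 (z = 1.8): the 20.5×24 cube contributes its full rectangle (perimeter 89.00 mm); the cylinder at (1, 9) is not intersected at this z (z outside [3.5, 28.5]); the 18.5×6 cube at (8.5, 2) contributes its full rectangle (perimeter 49.00 mm); the r=11 sphere at (1, 5) slices to a regular 32-gon of circumradius 6.030 (√(r²−h²) with h=9.2 from center) (perimeter = 2·32·6.030·sin(180°/32) = 37.83 mm); Combining (union): the regions partially overlap (shared area 137.44 mm²), so the edge portions inside another operand are dropped and the merged outline is re-measured after clipping — boundary = 108.18 mm; the cylinder at (2.5, 0): section is a regular 32-gon, circumradius r=8 (perimeter = 2·32·8.000·sin(180°/32) = 50.18 mm); After intersecting: the r=8 cylinder at (2.5, 0) partially overlaps the result so far; clipping to the common part keeps 99.87 mm² — boundary = 39.11 mm. So its perimeter = 39.11 mm. Layer 31 (z = 6.2): the cube is present — its section is the full 20.5×24 rectangle (perimeter 89.00 mm); the cylinder at (1, 9): section is a regular 32-gon, circumradius r=7.5 (perimeter = 2·32·7.500·sin(180°/32) = 47.05 mm); the cube at (8.5, 2) is not intersected at this z (z outside [1.5, 5.5]); the r=11 sphere at (1, 5) contributes a regular 32-gon of circumradius √(11²−4.8²) = 9.897 (perimeter = 2·32·9.897·sin(180°/32) = 62.09 mm); Taking the union: the regions partially overlap (shared area 307.22 mm²), so the edge portions inside another operand are dropped and the merged outline is re-measured after clipping — boundary = 104.41 mm; the cylinder at (2.5, 0): section is a regular 32-gon, circumradius r=8 (perimeter = 2·32·8.000·sin(180°/32) = 50.18 mm); Keeping only the common overlap: the r=8 cylinder at (2.5, 0) partially overlaps that combined region; clipping to the common part keeps 155.38 mm² — boundary = 45.69 mm. So its perimeter = 45.69 mm. Layer 31 is larger (45.69 vs 39.11 mm).

layer 31 (z = 6.2 mm)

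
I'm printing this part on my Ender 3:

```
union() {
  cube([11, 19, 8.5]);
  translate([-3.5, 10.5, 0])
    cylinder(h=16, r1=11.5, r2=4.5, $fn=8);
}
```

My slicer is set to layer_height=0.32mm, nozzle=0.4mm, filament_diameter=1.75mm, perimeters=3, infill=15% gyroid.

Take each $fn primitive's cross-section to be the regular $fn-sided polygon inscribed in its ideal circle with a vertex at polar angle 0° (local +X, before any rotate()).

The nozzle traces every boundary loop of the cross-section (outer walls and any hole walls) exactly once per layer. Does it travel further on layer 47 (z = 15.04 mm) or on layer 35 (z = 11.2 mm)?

Layer 47 (z = 15.04): the cube is not intersected at this z (z outside [0, 8.5]); the cone at (-3.5, 10.5): at t=0.940 of its height the radius interpolates to r₁+(r₂−r₁)t = 4.920, giving a regular 8-gon of that circumradius (perimeter = 2·8·4.920·sin(180°/8) = 30.12 mm); Merging all regions: only the cone at (-3.5, 10.5) is present, so the union is just that shape — boundary = 30.12 mm. So its perimeter = 30.12 mm. Layer 35 (z = 11.2): the cube does not reach this height (z outside [0, 8.5]); the cone at (-3.5, 10.5) contributes a regular 8-gon of circumradius 6.600 (interpolated between r1=11.5 and r2=4.5 at t=0.700) (perimeter = 2·8·6.600·sin(180°/8) = 40.41 mm); Taking the union: only the cone at (-3.5, 10.5) is present, so the union is just that shape — boundary = 40.41 mm. So its perimeter = 40.41 mm. Layer 35 is larger (40.41 vs 30.12 mm).

layer 35 (z = 11.2 mm)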